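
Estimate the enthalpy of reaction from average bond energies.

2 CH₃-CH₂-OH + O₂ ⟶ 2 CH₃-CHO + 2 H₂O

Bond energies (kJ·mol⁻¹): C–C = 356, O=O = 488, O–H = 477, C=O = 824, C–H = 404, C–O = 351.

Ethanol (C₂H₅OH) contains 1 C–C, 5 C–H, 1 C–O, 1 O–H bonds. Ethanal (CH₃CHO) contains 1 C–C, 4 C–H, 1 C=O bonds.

ΔH ≈ −604 kJ

Bonds broken (reactants):
  C–C: 2 × 356 = 712
  C–H: 10 × 404 = 4040
  C–O: 2 × 351 = 702
  O–H: 2 × 477 = 954
  O=O: 1 × 488 = 488
  Σ(broken) = 6896 kJ
Bonds formed (products):
  C–C: 2 × 356 = 712
  C–H: 8 × 404 = 3232
  C=O: 2 × 824 = 1648
  O–H: 4 × 477 = 1908
  Σ(formed) = 7500 kJ
ΔH = Σ(broken) − Σ(formed) = 6896 − 7500 = −604 kJ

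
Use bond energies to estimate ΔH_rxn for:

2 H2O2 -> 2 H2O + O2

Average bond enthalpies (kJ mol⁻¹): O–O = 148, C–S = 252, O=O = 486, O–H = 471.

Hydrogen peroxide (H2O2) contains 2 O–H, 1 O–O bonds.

Bonds broken (reactants):
  O–H: 4 × 471 = 1884
  O–O: 2 × 148 = 296
  Σ(broken) = 2180 kJ
Bonds formed (products):
  O–H: 4 × 471 = 1884
  O=O: 1 × 486 = 486
  Σ(formed) = 2370 kJ
ΔH = Σ(broken) − Σ(formed) = 2180 − 2370 = −190 kJ

ΔH ≈ −190 kJ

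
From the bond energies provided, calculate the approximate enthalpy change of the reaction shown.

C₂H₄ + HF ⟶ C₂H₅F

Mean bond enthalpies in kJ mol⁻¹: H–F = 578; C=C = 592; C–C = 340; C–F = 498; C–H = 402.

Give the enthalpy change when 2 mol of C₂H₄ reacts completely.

ΔH = −140 kJ

Bonds broken (reactants):
  C–H: 4 × 402 = 1608
  C=C: 1 × 592 = 592
  H–F: 1 × 578 = 578
  Σ(broken) = 2778 kJ
Bonds formed (products):
  C–C: 1 × 340 = 340
  C–F: 1 × 498 = 498
  C–H: 5 × 402 = 2010
  Σ(formed) = 2848 kJ
ΔH = Σ(broken) − Σ(formed) = 2778 − 2848 = −70 kJ
For 2× the reaction as written: 2 × (−70) = −140 kJ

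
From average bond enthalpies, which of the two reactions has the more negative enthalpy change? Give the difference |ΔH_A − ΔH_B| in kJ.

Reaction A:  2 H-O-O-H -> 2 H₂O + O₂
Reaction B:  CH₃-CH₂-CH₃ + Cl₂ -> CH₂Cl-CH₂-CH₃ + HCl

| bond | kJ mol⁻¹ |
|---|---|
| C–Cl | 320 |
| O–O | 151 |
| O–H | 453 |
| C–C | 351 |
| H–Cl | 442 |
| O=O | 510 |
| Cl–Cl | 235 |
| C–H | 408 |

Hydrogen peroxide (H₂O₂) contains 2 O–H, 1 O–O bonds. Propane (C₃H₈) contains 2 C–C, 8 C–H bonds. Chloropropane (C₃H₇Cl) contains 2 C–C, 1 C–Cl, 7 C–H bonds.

Reaction A:
  Bonds broken (reactants):
    O–H: 4 × 453 = 1812
    O–O: 2 × 151 = 302
    Σ(broken) = 2114 kJ
  Bonds formed (products):
    O–H: 4 × 453 = 1812
    O=O: 1 × 510 = 510
    Σ(formed) = 2322 kJ
  ΔH_A = 2114 − 2322 = −208 kJ
Reaction B:
  Bonds broken (reactants):
    C–C: 2 × 351 = 702
    C–H: 8 × 408 = 3264
    Cl–Cl: 1 × 235 = 235
    Σ(broken) = 4201 kJ
  Bonds formed (products):
    C–C: 2 × 351 = 702
    C–Cl: 1 × 320 = 320
    C–H: 7 × 408 = 2856
    H–Cl: 1 × 442 = 442
    Σ(formed) = 4320 kJ
  ΔH_B = 4201 − 4320 = −119 kJ
ΔH_A − ΔH_B = −89 kJ, so reaction A has the more negative ΔH; |ΔH_A − ΔH_B| = 89 kJ.

Reaction A, by 89 kJ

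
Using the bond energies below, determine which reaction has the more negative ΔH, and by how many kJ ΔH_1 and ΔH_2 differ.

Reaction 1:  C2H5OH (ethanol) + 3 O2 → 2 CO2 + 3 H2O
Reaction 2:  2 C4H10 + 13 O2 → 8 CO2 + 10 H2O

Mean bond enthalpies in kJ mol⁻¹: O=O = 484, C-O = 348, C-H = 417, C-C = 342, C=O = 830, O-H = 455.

Reaction 1:
  Bonds broken (reactants):
    C-C: 1 × 342 = 342
    C-H: 5 × 417 = 2085
    C-O: 1 × 348 = 348
    O-H: 1 × 455 = 455
    O=O: 3 × 484 = 1452
    Σ(broken) = 4682 kJ
  Bonds formed (products):
    C=O: 4 × 830 = 3320
    O-H: 6 × 455 = 2730
    Σ(formed) = 6050 kJ
  ΔH_1 = 4682 − 6050 = −1368 kJ
Reaction 2:
  Bonds broken (reactants):
    C-C: 6 × 342 = 2052
    C-H: 20 × 417 = 8340
    O=O: 13 × 484 = 6292
    Σ(broken) = 16684 kJ
  Bonds formed (products):
    C=O: 16 × 830 = 13280
    O-H: 20 × 455 = 9100
    Σ(formed) = 22380 kJ
  ΔH_2 = 16684 − 22380 = −5696 kJ
ΔH_1 − ΔH_2 = +4328 kJ, so reaction 2 has the more negative ΔH; |ΔH_1 − ΔH_2| = 4328 kJ.

Reaction 2, by 4328 kJ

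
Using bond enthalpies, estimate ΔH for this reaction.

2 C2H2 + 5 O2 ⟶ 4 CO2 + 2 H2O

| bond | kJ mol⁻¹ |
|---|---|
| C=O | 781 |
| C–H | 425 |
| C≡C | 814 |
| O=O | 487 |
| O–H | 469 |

Bonds broken (reactants):
  C≡C: 2 × 814 = 1628
  C–H: 4 × 425 = 1700
  O=O: 5 × 487 = 2435
  Σ(broken) = 5763 kJ
Bonds formed (products):
  C=O: 8 × 781 = 6248
  O–H: 4 × 469 = 1876
  Σ(formed) = 8124 kJ
ΔH = Σ(broken) − Σ(formed) = 5763 − 8124 = −2361 kJ

ΔH ≈ −2361 kJ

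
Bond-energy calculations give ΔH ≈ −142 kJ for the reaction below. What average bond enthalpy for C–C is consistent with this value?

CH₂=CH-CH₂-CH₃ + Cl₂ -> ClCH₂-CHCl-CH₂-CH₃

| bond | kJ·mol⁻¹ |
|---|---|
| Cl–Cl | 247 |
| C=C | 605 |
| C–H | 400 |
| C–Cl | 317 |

Let D be the C–C bond energy.
Σ(broken) = 2×D + 8×400 + 1×605 + 1×247 = 4052 + 2D
Σ(formed) = 3×D + 2×317 + 8×400 = 3834 + 3D
ΔH = Σ(broken) − Σ(formed) = (4052 + 2D) − (3834 + 3D) = +218 − D
Setting this equal to −142 kJ gives D = 360 kJ/mol.

D(C–C) ≈ 360 kJ/mol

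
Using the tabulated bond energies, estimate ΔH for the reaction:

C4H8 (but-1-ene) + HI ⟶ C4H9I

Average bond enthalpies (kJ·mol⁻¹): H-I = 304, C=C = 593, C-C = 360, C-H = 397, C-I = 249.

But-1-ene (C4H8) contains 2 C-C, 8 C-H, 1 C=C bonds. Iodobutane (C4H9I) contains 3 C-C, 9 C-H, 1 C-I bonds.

Bonds broken (reactants):
  C-C: 2 × 360 = 720
  C-H: 8 × 397 = 3176
  C=C: 1 × 593 = 593
  H-I: 1 × 304 = 304
  Σ(broken) = 4793 kJ
Bonds formed (products):
  C-C: 3 × 360 = 1080
  C-H: 9 × 397 = 3573
  C-I: 1 × 249 = 249
  Σ(formed) = 4902 kJ
ΔH = Σ(broken) − Σ(formed) = 4793 − 4902 = −109 kJ

ΔH ≈ −109 kJ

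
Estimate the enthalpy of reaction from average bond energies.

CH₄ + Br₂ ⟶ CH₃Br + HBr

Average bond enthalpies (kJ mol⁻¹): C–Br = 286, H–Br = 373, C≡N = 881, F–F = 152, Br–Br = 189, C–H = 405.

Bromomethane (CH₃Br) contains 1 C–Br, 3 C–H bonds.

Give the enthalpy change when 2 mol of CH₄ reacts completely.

Bonds broken (reactants):
  Br–Br: 1 × 189 = 189
  C–H: 4 × 405 = 1620
  Σ(broken) = 1809 kJ
Bonds formed (products):
  C–Br: 1 × 286 = 286
  C–H: 3 × 405 = 1215
  H–Br: 1 × 373 = 373
  Σ(formed) = 1874 kJ
ΔH = Σ(broken) − Σ(formed) = 1809 − 1874 = −65 kJ
For 2× the reaction as written: 2 × (−65) = −130 kJ

ΔH = −130 kJ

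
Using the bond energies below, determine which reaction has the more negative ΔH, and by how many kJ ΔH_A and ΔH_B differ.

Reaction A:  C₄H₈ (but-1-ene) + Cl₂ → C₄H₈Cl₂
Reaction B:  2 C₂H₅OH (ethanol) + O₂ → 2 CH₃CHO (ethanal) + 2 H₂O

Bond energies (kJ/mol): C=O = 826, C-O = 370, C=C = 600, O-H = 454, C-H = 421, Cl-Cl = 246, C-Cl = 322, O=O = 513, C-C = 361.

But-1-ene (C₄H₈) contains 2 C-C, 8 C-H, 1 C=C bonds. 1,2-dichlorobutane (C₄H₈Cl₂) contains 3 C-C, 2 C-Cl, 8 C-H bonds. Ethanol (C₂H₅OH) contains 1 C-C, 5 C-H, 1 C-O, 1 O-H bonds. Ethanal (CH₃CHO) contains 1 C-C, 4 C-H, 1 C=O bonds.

Reaction B, by 306 kJ

Reaction A:
  Bonds broken (reactants):
    C-C: 2 × 361 = 722
    C-H: 8 × 421 = 3368
    C=C: 1 × 600 = 600
    Cl-Cl: 1 × 246 = 246
    Σ(broken) = 4936 kJ
  Bonds formed (products):
    C-C: 3 × 361 = 1083
    C-Cl: 2 × 322 = 644
    C-H: 8 × 421 = 3368
    Σ(formed) = 5095 kJ
  ΔH_A = 4936 − 5095 = −159 kJ
Reaction B:
  Bonds broken (reactants):
    C-C: 2 × 361 = 722
    C-H: 10 × 421 = 4210
    C-O: 2 × 370 = 740
    O-H: 2 × 454 = 908
    O=O: 1 × 513 = 513
    Σ(broken) = 7093 kJ
  Bonds formed (products):
    C-C: 2 × 361 = 722
    C-H: 8 × 421 = 3368
    C=O: 2 × 826 = 1652
    O-H: 4 × 454 = 1816
    Σ(formed) = 7558 kJ
  ΔH_B = 7093 − 7558 = −465 kJ
ΔH_A − ΔH_B = +306 kJ, so reaction B has the more negative ΔH; |ΔH_A − ΔH_B| = 306 kJ.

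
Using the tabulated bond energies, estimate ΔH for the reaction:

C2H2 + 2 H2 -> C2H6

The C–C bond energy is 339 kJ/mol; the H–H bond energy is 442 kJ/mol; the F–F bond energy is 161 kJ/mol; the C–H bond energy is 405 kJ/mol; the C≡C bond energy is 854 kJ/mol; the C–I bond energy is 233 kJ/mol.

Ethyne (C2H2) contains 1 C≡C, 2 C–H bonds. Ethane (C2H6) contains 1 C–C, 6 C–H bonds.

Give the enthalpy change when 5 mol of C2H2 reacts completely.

ΔH = −1105 kJ

Bonds broken (reactants):
  C≡C: 1 × 854 = 854
  C–H: 2 × 405 = 810
  H–H: 2 × 442 = 884
  Σ(broken) = 2548 kJ
Bonds formed (products):
  C–C: 1 × 339 = 339
  C–H: 6 × 405 = 2430
  Σ(formed) = 2769 kJ
ΔH = Σ(broken) − Σ(formed) = 2548 − 2769 = −221 kJ
For 5× the reaction as written: 5 × (−221) = −1105 kJ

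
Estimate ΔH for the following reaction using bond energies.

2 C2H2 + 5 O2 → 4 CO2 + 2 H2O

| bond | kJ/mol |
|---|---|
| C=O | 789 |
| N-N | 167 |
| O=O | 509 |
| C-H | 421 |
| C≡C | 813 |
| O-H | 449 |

Bonds broken (reactants):
  C≡C: 2 × 813 = 1626
  C-H: 4 × 421 = 1684
  O=O: 5 × 509 = 2545
  Σ(broken) = 5855 kJ
Bonds formed (products):
  C=O: 8 × 789 = 6312
  O-H: 4 × 449 = 1796
  Σ(formed) = 8108 kJ
ΔH = Σ(broken) − Σ(formed) = 5855 − 8108 = −2253 kJ

ΔH ≈ −2253 kJ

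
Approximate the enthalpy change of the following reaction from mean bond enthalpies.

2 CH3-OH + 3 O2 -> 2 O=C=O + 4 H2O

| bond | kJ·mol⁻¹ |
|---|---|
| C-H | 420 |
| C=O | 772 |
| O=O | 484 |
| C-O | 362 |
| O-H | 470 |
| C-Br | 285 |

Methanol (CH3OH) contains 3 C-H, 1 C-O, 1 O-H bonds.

Bonds broken (reactants):
  C-H: 6 × 420 = 2520
  C-O: 2 × 362 = 724
  O-H: 2 × 470 = 940
  O=O: 3 × 484 = 1452
  Σ(broken) = 5636 kJ
Bonds formed (products):
  C=O: 4 × 772 = 3088
  O-H: 8 × 470 = 3760
  Σ(formed) = 6848 kJ
ΔH = Σ(broken) − Σ(formed) = 5636 − 6848 = −1212 kJ

ΔH ≈ −1212 kJ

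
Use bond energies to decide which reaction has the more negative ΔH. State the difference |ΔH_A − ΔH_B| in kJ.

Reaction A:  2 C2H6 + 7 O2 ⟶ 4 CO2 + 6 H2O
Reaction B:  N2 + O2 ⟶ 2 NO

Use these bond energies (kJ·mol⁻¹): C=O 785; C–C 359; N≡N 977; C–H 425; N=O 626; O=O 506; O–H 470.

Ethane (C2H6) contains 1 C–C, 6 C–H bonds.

Reaction A:
  Bonds broken (reactants):
    C–C: 2 × 359 = 718
    C–H: 12 × 425 = 5100
    O=O: 7 × 506 = 3542
    Σ(broken) = 9360 kJ
  Bonds formed (products):
    C=O: 8 × 785 = 6280
    O–H: 12 × 470 = 5640
    Σ(formed) = 11920 kJ
  ΔH_A = 9360 − 11920 = −2560 kJ
Reaction B:
  Bonds broken (reactants):
    N≡N: 1 × 977 = 977
    O=O: 1 × 506 = 506
    Σ(broken) = 1483 kJ
  Bonds formed (products):
    N=O: 2 × 626 = 1252
    Σ(formed) = 1252 kJ
  ΔH_B = 1483 − 1252 = +231 kJ
ΔH_A − ΔH_B = −2791 kJ, so reaction A has the more negative ΔH; |ΔH_A − ΔH_B| = 2791 kJ.

Reaction A, by 2791 kJ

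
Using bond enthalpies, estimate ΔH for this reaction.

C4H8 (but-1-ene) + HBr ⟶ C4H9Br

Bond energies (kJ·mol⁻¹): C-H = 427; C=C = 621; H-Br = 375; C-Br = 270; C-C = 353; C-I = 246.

ΔH ≈ −54 kJ

Bonds broken (reactants):
  C-C: 2 × 353 = 706
  C-H: 8 × 427 = 3416
  C=C: 1 × 621 = 621
  H-Br: 1 × 375 = 375
  Σ(broken) = 5118 kJ
Bonds formed (products):
  C-Br: 1 × 270 = 270
  C-C: 3 × 353 = 1059
  C-H: 9 × 427 = 3843
  Σ(formed) = 5172 kJ
ΔH = Σ(broken) − Σ(formed) = 5118 − 5172 = −54 kJ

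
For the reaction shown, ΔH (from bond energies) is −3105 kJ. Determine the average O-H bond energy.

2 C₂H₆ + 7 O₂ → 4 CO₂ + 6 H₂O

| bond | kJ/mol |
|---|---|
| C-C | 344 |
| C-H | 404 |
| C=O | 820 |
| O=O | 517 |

D(O-H) ≈ 475 kJ/mol

Let D be the O-H bond energy.
Σ(broken) = 2×344 + 12×404 + 7×517 = 9155
Σ(formed) = 8×820 + 12×D = 6560 + 12D
ΔH = Σ(broken) − Σ(formed) = (9155) − (6560 + 12D) = +2595 − 12D
Setting this equal to −3105 kJ gives 12D = 5700, so D = 475 kJ/mol.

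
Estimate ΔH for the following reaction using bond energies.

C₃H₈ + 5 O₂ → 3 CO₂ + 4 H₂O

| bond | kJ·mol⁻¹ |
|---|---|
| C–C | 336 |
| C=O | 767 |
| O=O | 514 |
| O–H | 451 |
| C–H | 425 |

ΔH ≈ −1568 kJ

Bonds broken (reactants):
  C–C: 2 × 336 = 672
  C–H: 8 × 425 = 3400
  O=O: 5 × 514 = 2570
  Σ(broken) = 6642 kJ
Bonds formed (products):
  C=O: 6 × 767 = 4602
  O–H: 8 × 451 = 3608
  Σ(formed) = 8210 kJ
ΔH = Σ(broken) − Σ(formed) = 6642 − 8210 = −1568 kJ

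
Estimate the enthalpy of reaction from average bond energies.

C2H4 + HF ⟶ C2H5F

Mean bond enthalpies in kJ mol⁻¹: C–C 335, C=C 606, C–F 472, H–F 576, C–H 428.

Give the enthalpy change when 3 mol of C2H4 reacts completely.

ΔH = −159 kJ

Bonds broken (reactants):
  C–H: 4 × 428 = 1712
  C=C: 1 × 606 = 606
  H–F: 1 × 576 = 576
  Σ(broken) = 2894 kJ
Bonds formed (products):
  C–C: 1 × 335 = 335
  C–F: 1 × 472 = 472
  C–H: 5 × 428 = 2140
  Σ(formed) = 2947 kJ
ΔH = Σ(broken) − Σ(formed) = 2894 − 2947 = −53 kJ
For 3× the reaction as written: 3 × (−53) = −159 kJ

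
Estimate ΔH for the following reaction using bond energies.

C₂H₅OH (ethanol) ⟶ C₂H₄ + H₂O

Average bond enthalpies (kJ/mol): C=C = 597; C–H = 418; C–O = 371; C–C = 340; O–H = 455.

Bonds broken (reactants):
  C–C: 1 × 340 = 340
  C–H: 5 × 418 = 2090
  C–O: 1 × 371 = 371
  O–H: 1 × 455 = 455
  Σ(broken) = 3256 kJ
Bonds formed (products):
  C–H: 4 × 418 = 1672
  C=C: 1 × 597 = 597
  O–H: 2 × 455 = 910
  Σ(formed) = 3179 kJ
ΔH = Σ(broken) − Σ(formed) = 3256 − 3179 = +77 kJ

ΔH ≈ +77 kJ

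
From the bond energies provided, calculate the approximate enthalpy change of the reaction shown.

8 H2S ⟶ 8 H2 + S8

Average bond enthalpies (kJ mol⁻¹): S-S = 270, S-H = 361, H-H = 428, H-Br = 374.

ΔH ≈ +192 kJ

Bonds broken (reactants):
  S-H: 16 × 361 = 5776
  Σ(broken) = 5776 kJ
Bonds formed (products):
  H-H: 8 × 428 = 3424
  S-S: 8 × 270 = 2160
  Σ(formed) = 5584 kJ
ΔH = Σ(broken) − Σ(formed) = 5776 − 5584 = +192 kJ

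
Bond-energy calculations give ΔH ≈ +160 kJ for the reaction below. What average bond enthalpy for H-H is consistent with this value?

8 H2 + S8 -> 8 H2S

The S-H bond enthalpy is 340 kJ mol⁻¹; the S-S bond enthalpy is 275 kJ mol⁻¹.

Let D be the H-H bond energy.
Σ(broken) = 8×D + 8×275 = 2200 + 8D
Σ(formed) = 16×340 = 5440
ΔH = Σ(broken) − Σ(formed) = (2200 + 8D) − (5440) = −3240 + 8D
Setting this equal to +160 kJ gives 8D = 3400, so D = 425 kJ/mol.

D(H-H) ≈ 425 kJ/mol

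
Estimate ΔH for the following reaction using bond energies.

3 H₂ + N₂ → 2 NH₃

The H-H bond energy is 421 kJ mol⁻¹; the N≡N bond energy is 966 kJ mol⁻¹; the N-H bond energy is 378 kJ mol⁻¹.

ΔH ≈ −39 kJ

Bonds broken (reactants):
  H-H: 3 × 421 = 1263
  N≡N: 1 × 966 = 966
  Σ(broken) = 2229 kJ
Bonds formed (products):
  N-H: 6 × 378 = 2268
  Σ(formed) = 2268 kJ
ΔH = Σ(broken) − Σ(formed) = 2229 − 2268 = −39 kJ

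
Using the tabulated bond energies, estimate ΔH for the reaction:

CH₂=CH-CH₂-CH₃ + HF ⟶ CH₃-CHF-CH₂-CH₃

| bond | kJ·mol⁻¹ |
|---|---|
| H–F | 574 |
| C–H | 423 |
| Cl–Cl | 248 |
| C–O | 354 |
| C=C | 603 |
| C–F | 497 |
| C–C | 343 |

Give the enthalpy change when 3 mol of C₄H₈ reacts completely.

ΔH = −258 kJ

Bonds broken (reactants):
  C–C: 2 × 343 = 686
  C–H: 8 × 423 = 3384
  C=C: 1 × 603 = 603
  H–F: 1 × 574 = 574
  Σ(broken) = 5247 kJ
Bonds formed (products):
  C–C: 3 × 343 = 1029
  C–F: 1 × 497 = 497
  C–H: 9 × 423 = 3807
  Σ(formed) = 5333 kJ
ΔH = Σ(broken) − Σ(formed) = 5247 − 5333 = −86 kJ
For 3× the reaction as written: 3 × (−86) = −258 kJ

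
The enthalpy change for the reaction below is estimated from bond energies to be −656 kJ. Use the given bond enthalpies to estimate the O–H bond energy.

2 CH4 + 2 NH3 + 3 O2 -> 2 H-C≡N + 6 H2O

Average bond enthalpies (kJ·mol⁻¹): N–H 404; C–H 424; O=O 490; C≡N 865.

Let D be the O–H bond energy.
Σ(broken) = 8×424 + 6×404 + 3×490 = 7286
Σ(formed) = 2×865 + 2×424 + 12×D = 2578 + 12D
ΔH = Σ(broken) − Σ(formed) = (7286) − (2578 + 12D) = +4708 − 12D
Setting this equal to −656 kJ gives 12D = 5364, so D = 447 kJ/mol.

D(O–H) ≈ 447 kJ/mol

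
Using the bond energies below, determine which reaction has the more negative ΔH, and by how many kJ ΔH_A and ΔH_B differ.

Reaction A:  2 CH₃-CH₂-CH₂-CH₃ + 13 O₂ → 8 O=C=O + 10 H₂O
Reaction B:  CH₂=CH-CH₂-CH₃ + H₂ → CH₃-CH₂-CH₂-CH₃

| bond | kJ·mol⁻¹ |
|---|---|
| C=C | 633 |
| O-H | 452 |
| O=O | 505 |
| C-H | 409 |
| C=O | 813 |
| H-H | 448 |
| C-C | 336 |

Reaction A:
  Bonds broken (reactants):
    C-C: 6 × 336 = 2016
    C-H: 20 × 409 = 8180
    O=O: 13 × 505 = 6565
    Σ(broken) = 16761 kJ
  Bonds formed (products):
    C=O: 16 × 813 = 13008
    O-H: 20 × 452 = 9040
    Σ(formed) = 22048 kJ
  ΔH_A = 16761 − 22048 = −5287 kJ
Reaction B:
  Bonds broken (reactants):
    C-C: 2 × 336 = 672
    C-H: 8 × 409 = 3272
    C=C: 1 × 633 = 633
    H-H: 1 × 448 = 448
    Σ(broken) = 5025 kJ
  Bonds formed (products):
    C-C: 3 × 336 = 1008
    C-H: 10 × 409 = 4090
    Σ(formed) = 5098 kJ
  ΔH_B = 5025 − 5098 = −73 kJ
ΔH_A − ΔH_B = −5214 kJ, so reaction A has the more negative ΔH; |ΔH_A − ΔH_B| = 5214 kJ.

Reaction A, by 5214 kJ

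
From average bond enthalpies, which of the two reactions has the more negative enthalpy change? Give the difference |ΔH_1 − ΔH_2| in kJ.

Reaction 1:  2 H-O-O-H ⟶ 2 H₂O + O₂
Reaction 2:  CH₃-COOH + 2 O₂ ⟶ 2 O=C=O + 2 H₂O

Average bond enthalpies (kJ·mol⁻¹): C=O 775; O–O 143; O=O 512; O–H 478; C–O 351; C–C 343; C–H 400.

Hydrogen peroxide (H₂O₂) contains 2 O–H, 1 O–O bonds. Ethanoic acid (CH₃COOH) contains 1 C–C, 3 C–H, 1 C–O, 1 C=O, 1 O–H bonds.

Reaction 2, by 615 kJ

Reaction 1:
  Bonds broken (reactants):
    O–H: 4 × 478 = 1912
    O–O: 2 × 143 = 286
    Σ(broken) = 2198 kJ
  Bonds formed (products):
    O–H: 4 × 478 = 1912
    O=O: 1 × 512 = 512
    Σ(formed) = 2424 kJ
  ΔH_1 = 2198 − 2424 = −226 kJ
Reaction 2:
  Bonds broken (reactants):
    C–C: 1 × 343 = 343
    C–H: 3 × 400 = 1200
    C–O: 1 × 351 = 351
    C=O: 1 × 775 = 775
    O–H: 1 × 478 = 478
    O=O: 2 × 512 = 1024
    Σ(broken) = 4171 kJ
  Bonds formed (products):
    C=O: 4 × 775 = 3100
    O–H: 4 × 478 = 1912
    Σ(formed) = 5012 kJ
  ΔH_2 = 4171 − 5012 = −841 kJ
ΔH_1 − ΔH_2 = +615 kJ, so reaction 2 has the more negative ΔH; |ΔH_1 − ΔH_2| = 615 kJ.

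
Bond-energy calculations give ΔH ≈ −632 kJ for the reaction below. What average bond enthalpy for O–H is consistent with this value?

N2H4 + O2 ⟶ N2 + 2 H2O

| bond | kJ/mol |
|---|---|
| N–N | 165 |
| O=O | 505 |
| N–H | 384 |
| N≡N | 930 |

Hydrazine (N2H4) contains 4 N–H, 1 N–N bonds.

Let D be the O–H bond energy.
Σ(broken) = 4×384 + 1×165 + 1×505 = 2206
Σ(formed) = 1×930 + 4×D = 930 + 4D
ΔH = Σ(broken) − Σ(formed) = (2206) − (930 + 4D) = +1276 − 4D
Setting this equal to −632 kJ gives 4D = 1908, so D = 477 kJ/mol.

D(O–H) ≈ 477 kJ/mol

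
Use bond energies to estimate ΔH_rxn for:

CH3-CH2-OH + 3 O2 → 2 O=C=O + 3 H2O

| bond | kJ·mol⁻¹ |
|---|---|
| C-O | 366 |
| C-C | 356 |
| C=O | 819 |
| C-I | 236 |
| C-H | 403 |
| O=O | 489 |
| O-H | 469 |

ΔH ≈ −1417 kJ

Bonds broken (reactants):
  C-C: 1 × 356 = 356
  C-H: 5 × 403 = 2015
  C-O: 1 × 366 = 366
  O-H: 1 × 469 = 469
  O=O: 3 × 489 = 1467
  Σ(broken) = 4673 kJ
Bonds formed (products):
  C=O: 4 × 819 = 3276
  O-H: 6 × 469 = 2814
  Σ(formed) = 6090 kJ
ΔH = Σ(broken) − Σ(formed) = 4673 − 6090 = −1417 kJ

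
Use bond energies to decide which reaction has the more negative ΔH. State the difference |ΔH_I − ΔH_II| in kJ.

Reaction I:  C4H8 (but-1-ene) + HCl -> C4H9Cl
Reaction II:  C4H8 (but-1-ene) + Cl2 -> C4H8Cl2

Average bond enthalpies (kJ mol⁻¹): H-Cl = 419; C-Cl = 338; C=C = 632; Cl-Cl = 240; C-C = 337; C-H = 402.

Reaction I:
  Bonds broken (reactants):
    C-C: 2 × 337 = 674
    C-H: 8 × 402 = 3216
    C=C: 1 × 632 = 632
    H-Cl: 1 × 419 = 419
    Σ(broken) = 4941 kJ
  Bonds formed (products):
    C-C: 3 × 337 = 1011
    C-Cl: 1 × 338 = 338
    C-H: 9 × 402 = 3618
    Σ(formed) = 4967 kJ
  ΔH_I = 4941 − 4967 = −26 kJ
Reaction II:
  Bonds broken (reactants):
    C-C: 2 × 337 = 674
    C-H: 8 × 402 = 3216
    C=C: 1 × 632 = 632
    Cl-Cl: 1 × 240 = 240
    Σ(broken) = 4762 kJ
  Bonds formed (products):
    C-C: 3 × 337 = 1011
    C-Cl: 2 × 338 = 676
    C-H: 8 × 402 = 3216
    Σ(formed) = 4903 kJ
  ΔH_II = 4762 − 4903 = −141 kJ
ΔH_I − ΔH_II = +115 kJ, so reaction II has the more negative ΔH; |ΔH_I − ΔH_II| = 115 kJ.

Reaction II, by 115 kJ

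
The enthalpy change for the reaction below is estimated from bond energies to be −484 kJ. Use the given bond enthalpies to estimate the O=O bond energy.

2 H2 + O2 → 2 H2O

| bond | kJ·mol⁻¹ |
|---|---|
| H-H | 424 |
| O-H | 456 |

Let D be the O=O bond energy.
Σ(broken) = 2×424 + 1×D = 848 + D
Σ(formed) = 4×456 = 1824
ΔH = Σ(broken) − Σ(formed) = (848 + D) − (1824) = −976 + D
Setting this equal to −484 kJ gives D = 492 kJ/mol.

D(O=O) ≈ 492 kJ/mol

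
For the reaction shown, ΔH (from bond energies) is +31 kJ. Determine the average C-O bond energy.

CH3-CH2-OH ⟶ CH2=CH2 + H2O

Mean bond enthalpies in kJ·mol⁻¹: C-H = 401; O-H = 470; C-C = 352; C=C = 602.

D(C-O) ≈ 350 kJ/mol

Let D be the C-O bond energy.
Σ(broken) = 1×352 + 5×401 + 1×D + 1×470 = 2827 + D
Σ(formed) = 4×401 + 1×602 + 2×470 = 3146
ΔH = Σ(broken) − Σ(formed) = (2827 + D) − (3146) = −319 + D
Setting this equal to +31 kJ gives D = 350 kJ/mol.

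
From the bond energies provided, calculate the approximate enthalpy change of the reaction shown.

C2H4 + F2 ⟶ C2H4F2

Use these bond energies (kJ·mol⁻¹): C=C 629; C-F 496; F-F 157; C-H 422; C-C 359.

Bonds broken (reactants):
  C-H: 4 × 422 = 1688
  C=C: 1 × 629 = 629
  F-F: 1 × 157 = 157
  Σ(broken) = 2474 kJ
Bonds formed (products):
  C-C: 1 × 359 = 359
  C-F: 2 × 496 = 992
  C-H: 4 × 422 = 1688
  Σ(formed) = 3039 kJ
ΔH = Σ(broken) − Σ(formed) = 2474 − 3039 = −565 kJ

ΔH ≈ −565 kJ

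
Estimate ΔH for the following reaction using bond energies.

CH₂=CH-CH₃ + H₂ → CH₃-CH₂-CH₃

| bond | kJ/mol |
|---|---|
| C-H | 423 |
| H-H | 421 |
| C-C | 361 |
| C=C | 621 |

Bonds broken (reactants):
  C-C: 1 × 361 = 361
  C-H: 6 × 423 = 2538
  C=C: 1 × 621 = 621
  H-H: 1 × 421 = 421
  Σ(broken) = 3941 kJ
Bonds formed (products):
  C-C: 2 × 361 = 722
  C-H: 8 × 423 = 3384
  Σ(formed) = 4106 kJ
ΔH = Σ(broken) − Σ(formed) = 3941 − 4106 = −165 kJ

ΔH ≈ −165 kJ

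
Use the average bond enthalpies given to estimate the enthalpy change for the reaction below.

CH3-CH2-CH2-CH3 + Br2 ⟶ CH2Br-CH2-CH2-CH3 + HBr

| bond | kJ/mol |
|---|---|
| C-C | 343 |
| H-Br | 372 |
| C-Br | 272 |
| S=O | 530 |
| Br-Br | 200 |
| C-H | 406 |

Bonds broken (reactants):
  Br-Br: 1 × 200 = 200
  C-C: 3 × 343 = 1029
  C-H: 10 × 406 = 4060
  Σ(broken) = 5289 kJ
Bonds formed (products):
  C-Br: 1 × 272 = 272
  C-C: 3 × 343 = 1029
  C-H: 9 × 406 = 3654
  H-Br: 1 × 372 = 372
  Σ(formed) = 5327 kJ
ΔH = Σ(broken) − Σ(formed) = 5289 − 5327 = −38 kJ

ΔH ≈ −38 kJ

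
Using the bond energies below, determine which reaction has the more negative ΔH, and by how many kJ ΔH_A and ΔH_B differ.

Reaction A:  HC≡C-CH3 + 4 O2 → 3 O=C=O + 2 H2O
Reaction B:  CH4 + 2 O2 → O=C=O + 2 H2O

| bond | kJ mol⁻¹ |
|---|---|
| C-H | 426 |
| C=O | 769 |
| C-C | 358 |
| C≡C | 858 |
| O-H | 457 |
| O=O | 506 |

Reaction A:
  Bonds broken (reactants):
    C≡C: 1 × 858 = 858
    C-C: 1 × 358 = 358
    C-H: 4 × 426 = 1704
    O=O: 4 × 506 = 2024
    Σ(broken) = 4944 kJ
  Bonds formed (products):
    C=O: 6 × 769 = 4614
    O-H: 4 × 457 = 1828
    Σ(formed) = 6442 kJ
  ΔH_A = 4944 − 6442 = −1498 kJ
Reaction B:
  Bonds broken (reactants):
    C-H: 4 × 426 = 1704
    O=O: 2 × 506 = 1012
    Σ(broken) = 2716 kJ
  Bonds formed (products):
    C=O: 2 × 769 = 1538
    O-H: 4 × 457 = 1828
    Σ(formed) = 3366 kJ
  ΔH_B = 2716 − 3366 = −650 kJ
ΔH_A − ΔH_B = −848 kJ, so reaction A has the more negative ΔH; |ΔH_A − ΔH_B| = 848 kJ.

Reaction A, by 848 kJ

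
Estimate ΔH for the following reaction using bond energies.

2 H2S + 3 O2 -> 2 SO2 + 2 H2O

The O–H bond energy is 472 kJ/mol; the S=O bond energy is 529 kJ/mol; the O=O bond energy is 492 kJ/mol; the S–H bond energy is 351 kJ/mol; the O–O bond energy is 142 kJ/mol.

Bonds broken (reactants):
  O=O: 3 × 492 = 1476
  S–H: 4 × 351 = 1404
  Σ(broken) = 2880 kJ
Bonds formed (products):
  O–H: 4 × 472 = 1888
  S=O: 4 × 529 = 2116
  Σ(formed) = 4004 kJ
ΔH = Σ(broken) − Σ(formed) = 2880 − 4004 = −1124 kJ

ΔH ≈ −1124 kJ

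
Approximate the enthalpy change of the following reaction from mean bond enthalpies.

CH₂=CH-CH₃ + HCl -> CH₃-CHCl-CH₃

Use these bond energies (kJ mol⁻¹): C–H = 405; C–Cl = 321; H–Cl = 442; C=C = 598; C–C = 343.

Bonds broken (reactants):
  C–C: 1 × 343 = 343
  C–H: 6 × 405 = 2430
  C=C: 1 × 598 = 598
  H–Cl: 1 × 442 = 442
  Σ(broken) = 3813 kJ
Bonds formed (products):
  C–C: 2 × 343 = 686
  C–Cl: 1 × 321 = 321
  C–H: 7 × 405 = 2835
  Σ(formed) = 3842 kJ
ΔH = Σ(broken) − Σ(formed) = 3813 − 3842 = −29 kJ

ΔH ≈ −29 kJ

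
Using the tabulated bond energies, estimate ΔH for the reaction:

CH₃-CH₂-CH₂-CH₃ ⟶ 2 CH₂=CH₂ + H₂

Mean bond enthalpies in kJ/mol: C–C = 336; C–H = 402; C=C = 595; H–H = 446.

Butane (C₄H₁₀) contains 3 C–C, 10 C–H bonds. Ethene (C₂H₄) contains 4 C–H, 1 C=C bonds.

ΔH ≈ +176 kJ

Bonds broken (reactants):
  C–C: 3 × 336 = 1008
  C–H: 10 × 402 = 4020
  Σ(broken) = 5028 kJ
Bonds formed (products):
  C–H: 8 × 402 = 3216
  C=C: 2 × 595 = 1190
  H–H: 1 × 446 = 446
  Σ(formed) = 4852 kJ
ΔH = Σ(broken) − Σ(formed) = 5028 − 4852 = +176 kJ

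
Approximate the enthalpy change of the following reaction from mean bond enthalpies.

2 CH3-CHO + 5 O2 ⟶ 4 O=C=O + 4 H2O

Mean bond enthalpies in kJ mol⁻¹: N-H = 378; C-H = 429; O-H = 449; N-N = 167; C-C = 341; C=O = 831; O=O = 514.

ΔH ≈ −1894 kJ

Bonds broken (reactants):
  C-C: 2 × 341 = 682
  C-H: 8 × 429 = 3432
  C=O: 2 × 831 = 1662
  O=O: 5 × 514 = 2570
  Σ(broken) = 8346 kJ
Bonds formed (products):
  C=O: 8 × 831 = 6648
  O-H: 8 × 449 = 3592
  Σ(formed) = 10240 kJ
ΔH = Σ(broken) − Σ(formed) = 8346 − 10240 = −1894 kJ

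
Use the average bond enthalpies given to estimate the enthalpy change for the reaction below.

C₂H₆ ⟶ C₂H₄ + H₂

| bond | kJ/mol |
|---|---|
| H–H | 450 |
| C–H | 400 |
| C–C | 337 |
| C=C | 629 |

ΔH ≈ +58 kJ

Bonds broken (reactants):
  C–C: 1 × 337 = 337
  C–H: 6 × 400 = 2400
  Σ(broken) = 2737 kJ
Bonds formed (products):
  C–H: 4 × 400 = 1600
  C=C: 1 × 629 = 629
  H–H: 1 × 450 = 450
  Σ(formed) = 2679 kJ
ΔH = Σ(broken) − Σ(formed) = 2737 − 2679 = +58 kJ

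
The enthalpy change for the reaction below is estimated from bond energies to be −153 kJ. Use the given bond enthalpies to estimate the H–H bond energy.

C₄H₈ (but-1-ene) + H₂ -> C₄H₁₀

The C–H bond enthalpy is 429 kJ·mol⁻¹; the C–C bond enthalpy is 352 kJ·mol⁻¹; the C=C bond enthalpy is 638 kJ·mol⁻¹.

Let D be the H–H bond energy.
Σ(broken) = 2×352 + 8×429 + 1×638 + 1×D = 4774 + D
Σ(formed) = 3×352 + 10×429 = 5346
ΔH = Σ(broken) − Σ(formed) = (4774 + D) − (5346) = −572 + D
Setting this equal to −153 kJ gives D = 419 kJ/mol.

D(H–H) ≈ 419 kJ/mol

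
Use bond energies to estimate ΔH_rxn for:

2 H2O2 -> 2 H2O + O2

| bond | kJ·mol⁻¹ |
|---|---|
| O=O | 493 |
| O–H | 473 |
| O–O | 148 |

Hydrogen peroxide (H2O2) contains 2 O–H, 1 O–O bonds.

Bonds broken (reactants):
  O–H: 4 × 473 = 1892
  O–O: 2 × 148 = 296
  Σ(broken) = 2188 kJ
Bonds formed (products):
  O–H: 4 × 473 = 1892
  O=O: 1 × 493 = 493
  Σ(formed) = 2385 kJ
ΔH = Σ(broken) − Σ(formed) = 2188 − 2385 = −197 kJ

ΔH ≈ −197 kJ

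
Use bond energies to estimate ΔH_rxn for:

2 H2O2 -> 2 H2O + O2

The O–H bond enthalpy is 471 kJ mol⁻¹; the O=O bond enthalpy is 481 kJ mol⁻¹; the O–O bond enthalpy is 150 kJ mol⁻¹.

Bonds broken (reactants):
  O–H: 4 × 471 = 1884
  O–O: 2 × 150 = 300
  Σ(broken) = 2184 kJ
Bonds formed (products):
  O–H: 4 × 471 = 1884
  O=O: 1 × 481 = 481
  Σ(formed) = 2365 kJ
ΔH = Σ(broken) − Σ(formed) = 2184 − 2365 = −181 kJ

ΔH ≈ −181 kJ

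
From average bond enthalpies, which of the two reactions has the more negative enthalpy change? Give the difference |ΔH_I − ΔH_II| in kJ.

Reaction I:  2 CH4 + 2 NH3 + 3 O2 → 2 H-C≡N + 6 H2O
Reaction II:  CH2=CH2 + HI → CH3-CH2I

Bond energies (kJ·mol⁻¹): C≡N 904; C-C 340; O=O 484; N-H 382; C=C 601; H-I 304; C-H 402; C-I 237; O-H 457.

Reaction I:
  Bonds broken (reactants):
    C-H: 8 × 402 = 3216
    N-H: 6 × 382 = 2292
    O=O: 3 × 484 = 1452
    Σ(broken) = 6960 kJ
  Bonds formed (products):
    C≡N: 2 × 904 = 1808
    C-H: 2 × 402 = 804
    O-H: 12 × 457 = 5484
    Σ(formed) = 8096 kJ
  ΔH_I = 6960 − 8096 = −1136 kJ
Reaction II:
  Bonds broken (reactants):
    C-H: 4 × 402 = 1608
    C=C: 1 × 601 = 601
    H-I: 1 × 304 = 304
    Σ(broken) = 2513 kJ
  Bonds formed (products):
    C-C: 1 × 340 = 340
    C-H: 5 × 402 = 2010
    C-I: 1 × 237 = 237
    Σ(formed) = 2587 kJ
  ΔH_II = 2513 − 2587 = −74 kJ
ΔH_I − ΔH_II = −1062 kJ, so reaction I has the more negative ΔH; |ΔH_I − ΔH_II| = 1062 kJ.

Reaction I, by 1062 kJ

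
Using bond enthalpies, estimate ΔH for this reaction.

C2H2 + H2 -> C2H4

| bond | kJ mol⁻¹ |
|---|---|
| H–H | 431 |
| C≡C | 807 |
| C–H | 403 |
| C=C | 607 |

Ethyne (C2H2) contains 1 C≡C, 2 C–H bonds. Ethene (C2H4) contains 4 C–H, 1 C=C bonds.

Bonds broken (reactants):
  C≡C: 1 × 807 = 807
  C–H: 2 × 403 = 806
  H–H: 1 × 431 = 431
  Σ(broken) = 2044 kJ
Bonds formed (products):
  C–H: 4 × 403 = 1612
  C=C: 1 × 607 = 607
  Σ(formed) = 2219 kJ
ΔH = Σ(broken) − Σ(formed) = 2044 − 2219 = −175 kJ

ΔH ≈ −175 kJ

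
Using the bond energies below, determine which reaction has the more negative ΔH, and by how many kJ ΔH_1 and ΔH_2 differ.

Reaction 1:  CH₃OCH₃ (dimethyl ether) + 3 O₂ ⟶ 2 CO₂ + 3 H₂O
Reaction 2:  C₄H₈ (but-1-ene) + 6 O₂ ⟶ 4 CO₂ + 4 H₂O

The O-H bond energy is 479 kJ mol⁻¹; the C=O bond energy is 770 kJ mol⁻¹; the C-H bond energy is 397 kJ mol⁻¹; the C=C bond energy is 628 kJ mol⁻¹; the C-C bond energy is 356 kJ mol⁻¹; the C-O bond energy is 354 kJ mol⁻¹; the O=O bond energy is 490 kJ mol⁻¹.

Reaction 1:
  Bonds broken (reactants):
    C-H: 6 × 397 = 2382
    C-O: 2 × 354 = 708
    O=O: 3 × 490 = 1470
    Σ(broken) = 4560 kJ
  Bonds formed (products):
    C=O: 4 × 770 = 3080
    O-H: 6 × 479 = 2874
    Σ(formed) = 5954 kJ
  ΔH_1 = 4560 − 5954 = −1394 kJ
Reaction 2:
  Bonds broken (reactants):
    C-C: 2 × 356 = 712
    C-H: 8 × 397 = 3176
    C=C: 1 × 628 = 628
    O=O: 6 × 490 = 2940
    Σ(broken) = 7456 kJ
  Bonds formed (products):
    C=O: 8 × 770 = 6160
    O-H: 8 × 479 = 3832
    Σ(formed) = 9992 kJ
  ΔH_2 = 7456 − 9992 = −2536 kJ
ΔH_1 − ΔH_2 = +1142 kJ, so reaction 2 has the more negative ΔH; |ΔH_1 − ΔH_2| = 1142 kJ.

Reaction 2, by 1142 kJ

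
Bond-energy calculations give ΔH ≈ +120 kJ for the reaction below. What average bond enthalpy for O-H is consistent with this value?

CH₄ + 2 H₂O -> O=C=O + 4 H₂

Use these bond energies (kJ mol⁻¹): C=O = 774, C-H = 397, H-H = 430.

D(O-H) ≈ 450 kJ/mol

Let D be the O-H bond energy.
Σ(broken) = 4×397 + 4×D = 1588 + 4D
Σ(formed) = 2×774 + 4×430 = 3268
ΔH = Σ(broken) − Σ(formed) = (1588 + 4D) − (3268) = −1680 + 4D
Setting this equal to +120 kJ gives 4D = 1800, so D = 450 kJ/mol.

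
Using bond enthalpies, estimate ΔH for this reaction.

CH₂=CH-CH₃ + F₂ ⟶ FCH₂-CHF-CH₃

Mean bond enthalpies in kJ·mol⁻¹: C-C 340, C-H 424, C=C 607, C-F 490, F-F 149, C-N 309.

Bonds broken (reactants):
  C-C: 1 × 340 = 340
  C-H: 6 × 424 = 2544
  C=C: 1 × 607 = 607
  F-F: 1 × 149 = 149
  Σ(broken) = 3640 kJ
Bonds formed (products):
  C-C: 2 × 340 = 680
  C-F: 2 × 490 = 980
  C-H: 6 × 424 = 2544
  Σ(formed) = 4204 kJ
ΔH = Σ(broken) − Σ(formed) = 3640 − 4204 = −564 kJ

ΔH ≈ −564 kJ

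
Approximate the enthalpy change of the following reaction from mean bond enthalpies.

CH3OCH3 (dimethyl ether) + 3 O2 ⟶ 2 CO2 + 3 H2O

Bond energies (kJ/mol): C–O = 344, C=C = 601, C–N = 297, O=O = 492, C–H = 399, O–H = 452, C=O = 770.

ΔH ≈ −1234 kJ

Bonds broken (reactants):
  C–H: 6 × 399 = 2394
  C–O: 2 × 344 = 688
  O=O: 3 × 492 = 1476
  Σ(broken) = 4558 kJ
Bonds formed (products):
  C=O: 4 × 770 = 3080
  O–H: 6 × 452 = 2712
  Σ(formed) = 5792 kJ
ΔH = Σ(broken) − Σ(formed) = 4558 − 5792 = −1234 kJ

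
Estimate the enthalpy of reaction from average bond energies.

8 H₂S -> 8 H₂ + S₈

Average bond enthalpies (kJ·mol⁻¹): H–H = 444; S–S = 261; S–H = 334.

ΔH ≈ −296 kJ

Bonds broken (reactants):
  S–H: 16 × 334 = 5344
  Σ(broken) = 5344 kJ
Bonds formed (products):
  H–H: 8 × 444 = 3552
  S–S: 8 × 261 = 2088
  Σ(formed) = 5640 kJ
ΔH = Σ(broken) − Σ(formed) = 5344 − 5640 = −296 kJ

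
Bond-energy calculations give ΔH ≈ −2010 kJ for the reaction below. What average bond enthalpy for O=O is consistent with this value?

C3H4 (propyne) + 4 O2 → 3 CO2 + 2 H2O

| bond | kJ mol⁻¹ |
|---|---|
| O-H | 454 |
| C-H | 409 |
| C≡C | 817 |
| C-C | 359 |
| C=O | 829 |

Let D be the O=O bond energy.
Σ(broken) = 1×817 + 1×359 + 4×409 + 4×D = 2812 + 4D
Σ(formed) = 6×829 + 4×454 = 6790
ΔH = Σ(broken) − Σ(formed) = (2812 + 4D) − (6790) = −3978 + 4D
Setting this equal to −2010 kJ gives 4D = 1968, so D = 492 kJ/mol.

D(O=O) ≈ 492 kJ/mol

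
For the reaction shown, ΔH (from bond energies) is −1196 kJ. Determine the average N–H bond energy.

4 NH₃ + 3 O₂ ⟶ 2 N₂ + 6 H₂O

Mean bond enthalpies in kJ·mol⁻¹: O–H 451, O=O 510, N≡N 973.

D(N–H) ≈ 386 kJ/mol

Let D be the N–H bond energy.
Σ(broken) = 12×D + 3×510 = 1530 + 12D
Σ(formed) = 2×973 + 12×451 = 7358
ΔH = Σ(broken) − Σ(formed) = (1530 + 12D) − (7358) = −5828 + 12D
Setting this equal to −1196 kJ gives 12D = 4632, so D = 386 kJ/mol.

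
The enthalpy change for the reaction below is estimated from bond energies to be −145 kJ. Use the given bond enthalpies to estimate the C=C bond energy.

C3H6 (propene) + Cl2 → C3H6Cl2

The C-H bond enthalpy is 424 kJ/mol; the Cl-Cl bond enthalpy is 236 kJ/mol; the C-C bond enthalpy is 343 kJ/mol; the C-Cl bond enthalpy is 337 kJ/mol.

D(C=C) ≈ 636 kJ/mol

Let D be the C=C bond energy.
Σ(broken) = 1×343 + 6×424 + 1×D + 1×236 = 3123 + D
Σ(formed) = 2×343 + 2×337 + 6×424 = 3904
ΔH = Σ(broken) − Σ(formed) = (3123 + D) − (3904) = −781 + D
Setting this equal to −145 kJ gives D = 636 kJ/mol.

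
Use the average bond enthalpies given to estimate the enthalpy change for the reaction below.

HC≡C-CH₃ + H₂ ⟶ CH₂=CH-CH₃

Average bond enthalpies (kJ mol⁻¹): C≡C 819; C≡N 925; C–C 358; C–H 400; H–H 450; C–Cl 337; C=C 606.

ΔH ≈ −137 kJ

Bonds broken (reactants):
  C≡C: 1 × 819 = 819
  C–C: 1 × 358 = 358
  C–H: 4 × 400 = 1600
  H–H: 1 × 450 = 450
  Σ(broken) = 3227 kJ
Bonds formed (products):
  C–C: 1 × 358 = 358
  C–H: 6 × 400 = 2400
  C=C: 1 × 606 = 606
  Σ(formed) = 3364 kJ
ΔH = Σ(broken) − Σ(formed) = 3227 − 3364 = −137 kJ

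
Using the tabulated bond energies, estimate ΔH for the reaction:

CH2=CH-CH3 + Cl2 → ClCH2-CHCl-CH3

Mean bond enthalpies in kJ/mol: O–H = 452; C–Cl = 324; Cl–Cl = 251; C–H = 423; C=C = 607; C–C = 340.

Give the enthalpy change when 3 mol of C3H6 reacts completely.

Bonds broken (reactants):
  C–C: 1 × 340 = 340
  C–H: 6 × 423 = 2538
  C=C: 1 × 607 = 607
  Cl–Cl: 1 × 251 = 251
  Σ(broken) = 3736 kJ
Bonds formed (products):
  C–C: 2 × 340 = 680
  C–Cl: 2 × 324 = 648
  C–H: 6 × 423 = 2538
  Σ(formed) = 3866 kJ
ΔH = Σ(broken) − Σ(formed) = 3736 − 3866 = −130 kJ
For 3× the reaction as written: 3 × (−130) = −390 kJ

ΔH = −390 kJ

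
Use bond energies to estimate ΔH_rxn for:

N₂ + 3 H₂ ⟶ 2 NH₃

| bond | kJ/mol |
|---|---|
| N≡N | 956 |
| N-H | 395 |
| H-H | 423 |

Bonds broken (reactants):
  H-H: 3 × 423 = 1269
  N≡N: 1 × 956 = 956
  Σ(broken) = 2225 kJ
Bonds formed (products):
  N-H: 6 × 395 = 2370
  Σ(formed) = 2370 kJ
ΔH = Σ(broken) − Σ(formed) = 2225 − 2370 = −145 kJ

ΔH ≈ −145 kJ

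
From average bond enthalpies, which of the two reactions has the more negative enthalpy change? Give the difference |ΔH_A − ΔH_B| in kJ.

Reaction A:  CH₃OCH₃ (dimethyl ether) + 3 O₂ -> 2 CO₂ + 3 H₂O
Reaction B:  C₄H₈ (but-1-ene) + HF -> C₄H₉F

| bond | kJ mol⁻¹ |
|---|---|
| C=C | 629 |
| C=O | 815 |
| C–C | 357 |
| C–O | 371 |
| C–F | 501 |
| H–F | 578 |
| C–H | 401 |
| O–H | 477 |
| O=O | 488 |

Reaction A:
  Bonds broken (reactants):
    C–H: 6 × 401 = 2406
    C–O: 2 × 371 = 742
    O=O: 3 × 488 = 1464
    Σ(broken) = 4612 kJ
  Bonds formed (products):
    C=O: 4 × 815 = 3260
    O–H: 6 × 477 = 2862
    Σ(formed) = 6122 kJ
  ΔH_A = 4612 − 6122 = −1510 kJ
Reaction B:
  Bonds broken (reactants):
    C–C: 2 × 357 = 714
    C–H: 8 × 401 = 3208
    C=C: 1 × 629 = 629
    H–F: 1 × 578 = 578
    Σ(broken) = 5129 kJ
  Bonds formed (products):
    C–C: 3 × 357 = 1071
    C–F: 1 × 501 = 501
    C–H: 9 × 401 = 3609
    Σ(formed) = 5181 kJ
  ΔH_B = 5129 − 5181 = −52 kJ
ΔH_A − ΔH_B = −1458 kJ, so reaction A has the more negative ΔH; |ΔH_A − ΔH_B| = 1458 kJ.

Reaction A, by 1458 kJ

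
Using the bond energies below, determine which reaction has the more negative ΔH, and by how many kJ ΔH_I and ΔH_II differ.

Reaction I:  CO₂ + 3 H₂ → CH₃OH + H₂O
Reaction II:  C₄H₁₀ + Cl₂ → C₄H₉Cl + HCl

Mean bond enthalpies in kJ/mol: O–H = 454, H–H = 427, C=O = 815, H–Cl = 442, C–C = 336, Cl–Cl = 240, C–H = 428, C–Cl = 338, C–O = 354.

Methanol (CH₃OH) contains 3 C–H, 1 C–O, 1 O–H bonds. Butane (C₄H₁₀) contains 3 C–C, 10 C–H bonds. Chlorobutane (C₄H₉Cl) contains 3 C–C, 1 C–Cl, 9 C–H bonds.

Reaction I:
  Bonds broken (reactants):
    C=O: 2 × 815 = 1630
    H–H: 3 × 427 = 1281
    Σ(broken) = 2911 kJ
  Bonds formed (products):
    C–H: 3 × 428 = 1284
    C–O: 1 × 354 = 354
    O–H: 3 × 454 = 1362
    Σ(formed) = 3000 kJ
  ΔH_I = 2911 − 3000 = −89 kJ
Reaction II:
  Bonds broken (reactants):
    C–C: 3 × 336 = 1008
    C–H: 10 × 428 = 4280
    Cl–Cl: 1 × 240 = 240
    Σ(broken) = 5528 kJ
  Bonds formed (products):
    C–C: 3 × 336 = 1008
    C–Cl: 1 × 338 = 338
    C–H: 9 × 428 = 3852
    H–Cl: 1 × 442 = 442
    Σ(formed) = 5640 kJ
  ΔH_II = 5528 − 5640 = −112 kJ
ΔH_I − ΔH_II = +23 kJ, so reaction II has the more negative ΔH; |ΔH_I − ΔH_II| = 23 kJ.

Reaction II, by 23 kJ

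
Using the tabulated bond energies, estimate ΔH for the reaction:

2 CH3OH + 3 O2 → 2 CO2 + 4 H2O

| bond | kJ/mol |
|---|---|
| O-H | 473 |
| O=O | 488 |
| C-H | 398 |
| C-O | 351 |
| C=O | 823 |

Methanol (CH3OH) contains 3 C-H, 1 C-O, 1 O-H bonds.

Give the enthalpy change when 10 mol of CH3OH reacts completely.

Bonds broken (reactants):
  C-H: 6 × 398 = 2388
  C-O: 2 × 351 = 702
  O-H: 2 × 473 = 946
  O=O: 3 × 488 = 1464
  Σ(broken) = 5500 kJ
Bonds formed (products):
  C=O: 4 × 823 = 3292
  O-H: 8 × 473 = 3784
  Σ(formed) = 7076 kJ
ΔH = Σ(broken) − Σ(formed) = 5500 − 7076 = −1576 kJ
For 5× the reaction as written: 5 × (−1576) = −7880 kJ

ΔH = −7880 kJ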